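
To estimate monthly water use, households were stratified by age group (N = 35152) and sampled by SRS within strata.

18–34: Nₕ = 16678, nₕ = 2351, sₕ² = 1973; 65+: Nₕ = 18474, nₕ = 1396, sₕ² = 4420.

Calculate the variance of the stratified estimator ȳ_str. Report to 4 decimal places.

0.9707

Var(ȳ_str) = Σₕ Wₕ²(1 − fₕ)sₕ²/nₕ with Wₕ = Nₕ/N, N = 35152.
18–34: Wₕ = 0.47445380; term = 0.47445380²·(1 − 0.14096414)·1973/2351 = 0.16228322.
65+: Wₕ = 0.52554620; term = 0.52554620²·(1 − 0.07556566)·4420/1396 = 0.80841566.
Sum = 0.97069888.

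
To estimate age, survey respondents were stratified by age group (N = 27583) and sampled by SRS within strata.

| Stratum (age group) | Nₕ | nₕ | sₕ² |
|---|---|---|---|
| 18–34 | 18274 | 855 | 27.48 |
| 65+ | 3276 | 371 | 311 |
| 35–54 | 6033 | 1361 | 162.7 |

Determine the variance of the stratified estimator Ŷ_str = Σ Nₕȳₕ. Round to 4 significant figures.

Var(Ŷ_str) = Σₕ Nₕ²(1 − fₕ)sₕ²/nₕ.
18–34: 18274²·(1 − 855/18274)·27.48/855 = 1.023075 × 10^7.
65+: 3276²·(1 − 371/3276)·311/371 = 7.9776781 × 10^6.
35–54: 6033²·(1 − 1361/6033)·162.7/1361 = 3.369501 × 10^6.
Sum = 2.1577929 × 10^7.

2.158 × 10^7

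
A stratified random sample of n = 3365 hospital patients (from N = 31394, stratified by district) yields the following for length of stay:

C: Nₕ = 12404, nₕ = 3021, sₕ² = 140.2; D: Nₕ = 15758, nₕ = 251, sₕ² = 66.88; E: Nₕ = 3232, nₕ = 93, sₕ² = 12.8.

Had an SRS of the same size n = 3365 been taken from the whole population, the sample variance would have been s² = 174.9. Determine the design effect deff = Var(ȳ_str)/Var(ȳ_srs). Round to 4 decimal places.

Var(ȳ_str) = Σ Wₕ²(1−fₕ)sₕ²/nₕ with Wₕ = Nₕ/31394:
  C: (12404/31394)²·(1−3021/12404)·140.2/3021 = 0.0054803394
  D: (15758/31394)²·(1−251/15758)·66.88/251 = 0.066062974
  E: (3232/31394)²·(1−93/3232)·12.8/93 = 0.0014167603
  → Var(ȳ_str) = 0.072960074.
Var(ȳ_srs) = (1 − 3365/31394)·174.9/3365 = 0.046405098.
deff = 0.072960074 / 0.046405098 = 1.5722.

1.5722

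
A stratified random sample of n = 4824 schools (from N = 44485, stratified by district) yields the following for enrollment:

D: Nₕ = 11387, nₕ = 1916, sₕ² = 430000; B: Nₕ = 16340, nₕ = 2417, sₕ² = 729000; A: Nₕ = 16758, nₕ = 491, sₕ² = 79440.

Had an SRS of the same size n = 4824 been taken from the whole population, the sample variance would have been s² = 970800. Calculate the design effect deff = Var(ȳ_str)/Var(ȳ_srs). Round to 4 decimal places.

0.3856

Var(ȳ_str) = Σ Wₕ²(1−fₕ)sₕ²/nₕ with Wₕ = Nₕ/44485:
  D: (11387/44485)²·(1−1916/11387)·430000/1916 = 12.230689
  B: (16340/44485)²·(1−2417/16340)·729000/2417 = 34.674369
  A: (16758/44485)²·(1−491/16758)·79440/491 = 22.287441
  → Var(ȳ_str) = 69.192499.
Var(ȳ_srs) = (1 − 4824/44485)·970800/4824 = 179.42069.
deff = 69.192499 / 179.42069 = 0.3856.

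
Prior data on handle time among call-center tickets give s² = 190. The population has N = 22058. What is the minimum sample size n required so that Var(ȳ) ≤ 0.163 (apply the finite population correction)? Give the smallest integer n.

1108

Without fpc, n₀ = s²/D = 190/0.163 = 1165.6442.
With fpc, (1 − n/N)·s²/n ≤ D requires n ≥ n₀/(1 + n₀/N) = 1165.6442/(1 + 1165.6442/22058) = 1107.1380.
Rounding up, n = 1108.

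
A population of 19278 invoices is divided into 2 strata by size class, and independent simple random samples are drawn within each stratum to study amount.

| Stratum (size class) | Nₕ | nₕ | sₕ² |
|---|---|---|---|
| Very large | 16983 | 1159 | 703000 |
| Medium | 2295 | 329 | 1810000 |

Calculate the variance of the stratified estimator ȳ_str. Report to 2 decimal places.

Var(ȳ_str) = Σₕ Wₕ²(1 − fₕ)sₕ²/nₕ with Wₕ = Nₕ/N, N = 19278.
Very large: Wₕ = 0.88095238; term = 0.88095238²·(1 − 0.06824472)·703000/1159 = 438.61009.
Medium: Wₕ = 0.11904762; term = 0.11904762²·(1 − 0.14335512)·1810000/329 = 66.792074.
Sum = 505.40216.

505.40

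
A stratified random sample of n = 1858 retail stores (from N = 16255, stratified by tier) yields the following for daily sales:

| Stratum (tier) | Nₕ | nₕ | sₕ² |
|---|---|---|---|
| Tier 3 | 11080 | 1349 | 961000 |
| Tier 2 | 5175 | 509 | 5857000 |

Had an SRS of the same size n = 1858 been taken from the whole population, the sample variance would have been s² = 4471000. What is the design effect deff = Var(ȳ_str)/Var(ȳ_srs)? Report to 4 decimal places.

Var(ȳ_str) = Σ Wₕ²(1−fₕ)sₕ²/nₕ with Wₕ = Nₕ/16255:
  Tier 3: (11080/16255)²·(1−1349/11080)·961000/1349 = 290.6931
  Tier 2: (5175/16255)²·(1−509/5175)·5857000/509 = 1051.571
  → Var(ȳ_str) = 1342.2641.
Var(ȳ_srs) = (1 − 1858/16255)·4471000/1858 = 2131.2971.
deff = 1342.2641 / 2131.2971 = 0.6298.

0.6298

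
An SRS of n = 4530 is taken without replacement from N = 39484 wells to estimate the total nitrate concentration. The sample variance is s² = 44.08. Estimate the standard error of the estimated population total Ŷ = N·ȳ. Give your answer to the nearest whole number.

Var(Ŷ) = N²·Var(ȳ) = N²·(1 − n/N)·s²/n.
f = 4530/39484 = 0.11473002; Var(ȳ) = 0.88526998·44.08/4530 = 0.0086142827.
Var(Ŷ) = 39484² · 0.0086142827 = 1.3429548 × 10^7.
SE(Ŷ) = √(1.3429548 × 10^7) = 3665.

3665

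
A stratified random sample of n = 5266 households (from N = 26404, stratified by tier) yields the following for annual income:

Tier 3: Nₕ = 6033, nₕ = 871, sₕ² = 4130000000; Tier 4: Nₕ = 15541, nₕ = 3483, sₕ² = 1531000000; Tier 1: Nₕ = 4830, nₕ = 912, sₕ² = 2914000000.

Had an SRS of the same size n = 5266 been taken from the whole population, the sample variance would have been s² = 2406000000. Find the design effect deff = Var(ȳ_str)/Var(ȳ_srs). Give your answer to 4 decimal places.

1.1392

Var(ȳ_str) = Σ Wₕ²(1−fₕ)sₕ²/nₕ with Wₕ = Nₕ/26404:
  Tier 3: (6033/26404)²·(1−871/6033)·4130000000/871 = 211808.69
  Tier 4: (15541/26404)²·(1−3483/15541)·1531000000/3483 = 118150.76
  Tier 1: (4830/26404)²·(1−912/4830)·2914000000/912 = 86729.496
  → Var(ȳ_str) = 416688.95.
Var(ȳ_srs) = (1 − 5266/26404)·2406000000/5266 = 365770.72.
deff = 416688.95 / 365770.72 = 1.1392.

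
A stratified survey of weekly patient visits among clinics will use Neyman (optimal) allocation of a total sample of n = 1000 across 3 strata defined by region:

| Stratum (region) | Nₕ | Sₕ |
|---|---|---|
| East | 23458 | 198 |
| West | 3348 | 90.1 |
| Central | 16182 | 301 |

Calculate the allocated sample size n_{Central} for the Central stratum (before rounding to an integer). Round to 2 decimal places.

Neyman allocation: nₕ = n·NₕSₕ / Σⱼ NⱼSⱼ.
Σ NⱼSⱼ = 23458·198 + 3348·90.1 + 16182·301 = 9.8171208 × 10^6.
n_{Central} = 1000·16182·301 / (9.8171208 × 10^6) = 496.15.

496.15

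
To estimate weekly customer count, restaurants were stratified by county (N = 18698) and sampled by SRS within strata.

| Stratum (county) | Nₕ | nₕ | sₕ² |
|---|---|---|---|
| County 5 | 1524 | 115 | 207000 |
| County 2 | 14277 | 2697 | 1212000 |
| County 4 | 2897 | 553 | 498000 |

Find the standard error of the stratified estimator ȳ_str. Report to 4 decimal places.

Var(ȳ_str) = Σₕ Wₕ²(1 − fₕ)sₕ²/nₕ with Wₕ = Nₕ/N, N = 18698.
County 5: Wₕ = 0.08150604; term = 0.08150604²·(1 − 0.07545932)·207000/115 = 11.055494.
County 2: Wₕ = 0.76355760; term = 0.76355760²·(1 − 0.18890523)·1212000/2697 = 212.50878.
County 4: Wₕ = 0.15493636; term = 0.15493636²·(1 − 0.19088712)·498000/553 = 17.491216.
Sum = 241.05549.
SE = √(241.05549) = 15.5260.

15.5260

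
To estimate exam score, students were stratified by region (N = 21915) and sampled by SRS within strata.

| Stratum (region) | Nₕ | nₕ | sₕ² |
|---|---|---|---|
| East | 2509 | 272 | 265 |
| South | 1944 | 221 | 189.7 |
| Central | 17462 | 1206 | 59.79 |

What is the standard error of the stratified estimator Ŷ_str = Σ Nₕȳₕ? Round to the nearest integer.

Var(Ŷ_str) = Σₕ Nₕ²(1 − fₕ)sₕ²/nₕ.
East: 2509²·(1 − 272/2509)·265/272 = 5.4681902 × 10^6.
South: 1944²·(1 − 221/1944)·189.7/221 = 2.8751241 × 10^6.
Central: 17462²·(1 − 1206/17462)·59.79/1206 = 1.4073072 × 10^7.
Sum = 2.2416386 × 10^7.
SE = √(2.2416386 × 10^7) = 4735.

4735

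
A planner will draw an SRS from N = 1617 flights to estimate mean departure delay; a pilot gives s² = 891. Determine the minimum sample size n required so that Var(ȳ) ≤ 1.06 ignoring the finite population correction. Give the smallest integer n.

841

Without fpc, n₀ = s²/D = 891/1.06 = 840.5660.
Rounding up, n = 841.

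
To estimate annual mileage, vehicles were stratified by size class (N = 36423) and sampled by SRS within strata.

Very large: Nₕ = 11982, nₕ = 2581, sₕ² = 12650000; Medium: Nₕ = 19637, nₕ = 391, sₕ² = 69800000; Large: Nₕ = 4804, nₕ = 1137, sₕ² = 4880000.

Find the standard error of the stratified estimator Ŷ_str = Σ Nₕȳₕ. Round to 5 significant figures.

Var(Ŷ_str) = Σₕ Nₕ²(1 − fₕ)sₕ²/nₕ.
Very large: 11982²·(1 − 2581/11982)·12650000/2581 = 5.5208493 × 10^11.
Medium: 19637²·(1 − 391/19637)·69800000/391 = 6.7467449 × 10^13.
Large: 4804²·(1 − 1137/4804)·4880000/1137 = 7.560896 × 10^10.
Sum = 6.8095143 × 10^13.
SE = √(6.8095143 × 10^13) = 8.2520 × 10^6.

8.2520 × 10^6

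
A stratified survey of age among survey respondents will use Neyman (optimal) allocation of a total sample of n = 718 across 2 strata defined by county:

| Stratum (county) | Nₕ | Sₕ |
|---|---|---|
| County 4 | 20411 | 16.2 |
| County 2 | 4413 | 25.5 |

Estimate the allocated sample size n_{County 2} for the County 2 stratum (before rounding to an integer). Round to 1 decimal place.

182.3

Neyman allocation: nₕ = n·NₕSₕ / Σⱼ NⱼSⱼ.
Σ NⱼSⱼ = 20411·16.2 + 4413·25.5 = 443189.7.
n_{County 2} = 718·4413·25.5 / 443189.7 = 182.3.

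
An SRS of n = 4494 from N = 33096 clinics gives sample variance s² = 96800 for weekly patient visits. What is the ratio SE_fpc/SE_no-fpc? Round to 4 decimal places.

f = n/N = 4494/33096 = 0.13578680.
SE_no-fpc = √(s²/n) = 4.6411023; SE_fpc = √((1−f)s²/n) = 4.3145111.
Ratio = √(1−f) = 0.92963068.

0.9296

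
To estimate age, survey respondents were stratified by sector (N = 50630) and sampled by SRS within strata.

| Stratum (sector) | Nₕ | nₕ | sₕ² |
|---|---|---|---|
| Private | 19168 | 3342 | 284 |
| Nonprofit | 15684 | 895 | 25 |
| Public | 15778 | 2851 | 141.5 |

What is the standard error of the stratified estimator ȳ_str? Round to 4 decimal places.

0.1286

Var(ȳ_str) = Σₕ Wₕ²(1 − fₕ)sₕ²/nₕ with Wₕ = Nₕ/N, N = 50630.
Private: Wₕ = 0.37858977; term = 0.37858977²·(1 − 0.17435309)·284/3342 = 0.010056434.
Nonprofit: Wₕ = 0.30977681; term = 0.30977681²·(1 − 0.05706452)·25/895 = 0.0025275326.
Public: Wₕ = 0.31163342; term = 0.31163342²·(1 − 0.18069464)·141.5/2851 = 0.003949054.
Sum = 0.016533021.
SE = √(0.016533021) = 0.1286.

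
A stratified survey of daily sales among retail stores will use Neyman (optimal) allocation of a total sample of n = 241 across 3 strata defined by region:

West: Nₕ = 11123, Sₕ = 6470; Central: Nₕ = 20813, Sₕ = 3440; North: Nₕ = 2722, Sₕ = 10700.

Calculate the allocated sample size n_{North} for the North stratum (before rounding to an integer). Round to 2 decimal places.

Neyman allocation: nₕ = n·NₕSₕ / Σⱼ NⱼSⱼ.
Σ NⱼSⱼ = 11123·6470 + 20813·3440 + 2722·10700 = 1.7268793 × 10^8.
n_{North} = 241·2722·10700 / (1.7268793 × 10^8) = 40.65.

40.65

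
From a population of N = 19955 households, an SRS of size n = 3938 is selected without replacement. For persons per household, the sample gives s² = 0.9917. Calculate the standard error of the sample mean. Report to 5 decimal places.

Under SRS without replacement, Var(ȳ) = (1 − f)·s²/n with f = n/N = 3938/19955 = 0.19734402.
Var(ȳ) = (1 − 0.19734402)·0.9917/3938 = 0.80265598·2.5182834 × 10^-4 = 2.0213152 × 10^-4.
SE(ȳ) = √(2.0213152 × 10^-4) = 0.01422.

0.01422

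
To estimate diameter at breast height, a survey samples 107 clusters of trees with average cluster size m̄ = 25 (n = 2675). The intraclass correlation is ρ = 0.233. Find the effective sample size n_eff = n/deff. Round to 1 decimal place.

deff = 1 + (25 − 1)·0.233 = 1 + 5.592 = 6.592.
n_eff = 2675 / 6.592 = 405.8.

405.8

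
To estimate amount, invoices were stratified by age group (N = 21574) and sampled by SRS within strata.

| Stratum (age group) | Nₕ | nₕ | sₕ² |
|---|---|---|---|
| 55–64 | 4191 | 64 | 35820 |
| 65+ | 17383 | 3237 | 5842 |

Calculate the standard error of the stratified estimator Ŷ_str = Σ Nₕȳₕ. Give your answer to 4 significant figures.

Var(Ŷ_str) = Σₕ Nₕ²(1 − fₕ)sₕ²/nₕ.
55–64: 4191²·(1 − 64/4191)·35820/64 = 9.6804988 × 10^9.
65+: 17383²·(1 − 3237/17383)·5842/3237 = 4.4378972 × 10^8.
Sum = 1.0124289 × 10^10.
SE = √(1.0124289 × 10^10) = 100600.

100600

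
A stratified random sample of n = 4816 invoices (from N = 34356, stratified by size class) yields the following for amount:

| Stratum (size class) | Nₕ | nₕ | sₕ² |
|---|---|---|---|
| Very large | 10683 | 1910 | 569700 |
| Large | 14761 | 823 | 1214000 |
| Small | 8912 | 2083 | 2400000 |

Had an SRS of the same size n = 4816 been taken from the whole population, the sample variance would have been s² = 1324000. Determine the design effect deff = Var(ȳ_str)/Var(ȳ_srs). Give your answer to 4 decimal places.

1.4392

Var(ȳ_str) = Σ Wₕ²(1−fₕ)sₕ²/nₕ with Wₕ = Nₕ/34356:
  Very large: (10683/34356)²·(1−1910/10683)·569700/1910 = 23.683671
  Large: (14761/34356)²·(1−823/14761)·1214000/823 = 257.11647
  Small: (8912/34356)²·(1−2083/8912)·2400000/2083 = 59.408567
  → Var(ȳ_str) = 340.20871.
Var(ȳ_srs) = (1 − 4816/34356)·1324000/4816 = 236.37928.
deff = 340.20871 / 236.37928 = 1.4392.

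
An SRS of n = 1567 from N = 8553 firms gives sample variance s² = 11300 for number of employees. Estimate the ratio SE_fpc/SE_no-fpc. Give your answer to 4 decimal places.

0.9038

f = n/N = 1567/8553 = 0.18321057.
SE_no-fpc = √(s²/n) = 2.6853737; SE_fpc = √((1−f)s²/n) = 2.4269441.
Ratio = √(1−f) = 0.90376403.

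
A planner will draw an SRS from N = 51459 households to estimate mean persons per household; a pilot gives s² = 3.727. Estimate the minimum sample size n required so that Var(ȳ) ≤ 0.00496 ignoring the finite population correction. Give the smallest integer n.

Without fpc, n₀ = s²/D = 3.727/0.00496 = 751.4113.
Rounding up, n = 752.

752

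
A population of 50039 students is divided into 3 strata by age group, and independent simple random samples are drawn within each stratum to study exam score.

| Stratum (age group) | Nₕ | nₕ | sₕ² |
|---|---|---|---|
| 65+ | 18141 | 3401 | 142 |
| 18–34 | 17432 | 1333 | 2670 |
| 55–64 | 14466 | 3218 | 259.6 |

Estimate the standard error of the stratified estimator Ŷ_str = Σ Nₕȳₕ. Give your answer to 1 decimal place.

Var(Ŷ_str) = Σₕ Nₕ²(1 − fₕ)sₕ²/nₕ.
65+: 18141²·(1 − 3401/18141)·142/3401 = 1.1164529 × 10^7.
18–34: 17432²·(1 − 1333/17432)·2670/1333 = 5.6211766 × 10^8.
55–64: 14466²·(1 − 3218/14466)·259.6/3218 = 1.3126303 × 10^7.
Sum = 5.8640849 × 10^8.
SE = √(5.8640849 × 10^8) = 24215.9.

24215.9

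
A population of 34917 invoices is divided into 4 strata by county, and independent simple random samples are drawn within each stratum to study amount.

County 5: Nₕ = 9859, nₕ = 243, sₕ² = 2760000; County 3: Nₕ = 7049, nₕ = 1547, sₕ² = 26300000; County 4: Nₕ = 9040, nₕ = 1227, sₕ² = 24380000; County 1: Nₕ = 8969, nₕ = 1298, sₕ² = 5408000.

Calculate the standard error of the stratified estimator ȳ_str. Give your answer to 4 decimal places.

53.0112

Var(ȳ_str) = Σₕ Wₕ²(1 − fₕ)sₕ²/nₕ with Wₕ = Nₕ/N, N = 34917.
County 5: Wₕ = 0.28235530; term = 0.28235530²·(1 − 0.02464753)·2760000/243 = 883.19435.
County 3: Wₕ = 0.20187874; term = 0.20187874²·(1 − 0.21946375)·26300000/1547 = 540.80374.
County 4: Wₕ = 0.25889968; term = 0.25889968²·(1 − 0.13573009)·24380000/1227 = 1151.0695.
County 1: Wₕ = 0.25686628; term = 0.25686628²·(1 − 0.14472070)·5408000/1298 = 235.11706.
Sum = 2810.1847.
SE = √(2810.1847) = 53.0112.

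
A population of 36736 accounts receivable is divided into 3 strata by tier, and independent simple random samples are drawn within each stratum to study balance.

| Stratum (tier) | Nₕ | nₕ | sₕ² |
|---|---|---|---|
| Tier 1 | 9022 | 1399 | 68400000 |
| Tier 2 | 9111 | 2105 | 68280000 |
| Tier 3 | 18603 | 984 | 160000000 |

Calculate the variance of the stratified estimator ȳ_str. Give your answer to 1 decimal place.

43517.5

Var(ȳ_str) = Σₕ Wₕ²(1 − fₕ)sₕ²/nₕ with Wₕ = Nₕ/N, N = 36736.
Tier 1: Wₕ = 0.24559016; term = 0.24559016²·(1 − 0.15506540)·68400000/1399 = 2491.6291.
Tier 2: Wₕ = 0.24801285; term = 0.24801285²·(1 − 0.23103940)·68280000/2105 = 1534.242.
Tier 3: Wₕ = 0.50639699; term = 0.50639699²·(1 − 0.05289469)·160000000/984 = 39491.66.
Sum = 43517.531.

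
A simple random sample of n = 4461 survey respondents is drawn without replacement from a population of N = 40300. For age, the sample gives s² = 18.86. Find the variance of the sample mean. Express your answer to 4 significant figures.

0.003760

Under SRS without replacement, Var(ȳ) = (1 − f)·s²/n with f = n/N = 4461/40300 = 0.11069479.
Var(ȳ) = (1 − 0.11069479)·18.86/4461 = 0.88930521·0.0042277516 = 0.0037597616.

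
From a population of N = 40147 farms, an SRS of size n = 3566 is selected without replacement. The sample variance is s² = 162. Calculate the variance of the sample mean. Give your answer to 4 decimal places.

Under SRS without replacement, Var(ȳ) = (1 − f)·s²/n with f = n/N = 3566/40147 = 0.08882357.
Var(ȳ) = (1 − 0.08882357)·162/3566 = 0.91117643·0.045429052 = 0.041393881.

0.0414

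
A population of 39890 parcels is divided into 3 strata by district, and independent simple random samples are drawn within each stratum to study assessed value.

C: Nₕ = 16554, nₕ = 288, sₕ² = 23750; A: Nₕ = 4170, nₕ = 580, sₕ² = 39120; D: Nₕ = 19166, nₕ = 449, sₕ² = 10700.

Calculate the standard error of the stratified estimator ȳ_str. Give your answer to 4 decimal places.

4.4679

Var(ȳ_str) = Σₕ Wₕ²(1 − fₕ)sₕ²/nₕ with Wₕ = Nₕ/N, N = 39890.
C: Wₕ = 0.41499123; term = 0.41499123²·(1 − 0.01739761)·23750/288 = 13.954901.
A: Wₕ = 0.10453748; term = 0.10453748²·(1 − 0.13908873)·39120/580 = 0.63456086.
D: Wₕ = 0.48047130; term = 0.48047130²·(1 − 0.02342690)·10700/449 = 5.3725082.
Sum = 19.96197.
SE = √(19.96197) = 4.4679.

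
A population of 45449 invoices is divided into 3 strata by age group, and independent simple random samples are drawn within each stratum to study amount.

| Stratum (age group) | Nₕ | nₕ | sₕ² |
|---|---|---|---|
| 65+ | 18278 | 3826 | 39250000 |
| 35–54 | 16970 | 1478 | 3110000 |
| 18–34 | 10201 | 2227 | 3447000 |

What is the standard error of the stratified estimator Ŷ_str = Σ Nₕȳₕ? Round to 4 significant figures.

1.841 × 10^6

Var(Ŷ_str) = Σₕ Nₕ²(1 − fₕ)sₕ²/nₕ.
65+: 18278²·(1 − 3826/18278)·39250000/3826 = 2.7098879 × 10^12.
35–54: 16970²·(1 − 1478/16970)·3110000/1478 = 5.5319123 × 10^11.
18–34: 10201²·(1 − 2227/10201)·3447000/2227 = 1.2590415 × 10^11.
Sum = 3.3889833 × 10^12.
SE = √(3.3889833 × 10^12) = 1.841 × 10^6.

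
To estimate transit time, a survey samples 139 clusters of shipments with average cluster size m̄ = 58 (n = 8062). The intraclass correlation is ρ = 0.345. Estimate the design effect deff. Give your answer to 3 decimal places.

20.665

deff = 1 + (58 − 1)·0.345 = 1 + 19.665 = 20.665.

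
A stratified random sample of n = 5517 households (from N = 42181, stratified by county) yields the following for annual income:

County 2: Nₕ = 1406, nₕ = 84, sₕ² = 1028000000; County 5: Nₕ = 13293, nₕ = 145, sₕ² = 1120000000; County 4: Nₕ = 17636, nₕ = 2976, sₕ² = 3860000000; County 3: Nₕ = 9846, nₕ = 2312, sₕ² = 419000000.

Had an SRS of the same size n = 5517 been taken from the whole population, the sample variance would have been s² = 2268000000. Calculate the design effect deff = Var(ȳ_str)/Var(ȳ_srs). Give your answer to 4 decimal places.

2.7078

Var(ȳ_str) = Σ Wₕ²(1−fₕ)sₕ²/nₕ with Wₕ = Nₕ/42181:
  County 2: (1406/42181)²·(1−84/1406)·1028000000/84 = 12784.886
  County 5: (13293/42181)²·(1−145/13293)·1120000000/145 = 758750.48
  County 4: (17636/42181)²·(1−2976/17636)·3860000000/2976 = 188475.41
  County 3: (9846/42181)²·(1−2312/9846)·419000000/2312 = 7555.7555
  → Var(ȳ_str) = 967566.53.
Var(ȳ_srs) = (1 − 5517/42181)·2268000000/5517 = 357324.7.
deff = 967566.53 / 357324.7 = 2.7078.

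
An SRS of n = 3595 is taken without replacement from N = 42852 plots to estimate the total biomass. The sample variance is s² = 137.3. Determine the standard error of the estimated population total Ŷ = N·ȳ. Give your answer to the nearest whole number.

Var(Ŷ) = N²·Var(ȳ) = N²·(1 − n/N)·s²/n.
f = 3595/42852 = 0.08389340; Var(ȳ) = 0.91610660·137.3/3595 = 0.034987882.
Var(Ŷ) = 42852² · 0.034987882 = 6.4248034 × 10^7.
SE(Ŷ) = √(6.4248034 × 10^7) = 8015.

8015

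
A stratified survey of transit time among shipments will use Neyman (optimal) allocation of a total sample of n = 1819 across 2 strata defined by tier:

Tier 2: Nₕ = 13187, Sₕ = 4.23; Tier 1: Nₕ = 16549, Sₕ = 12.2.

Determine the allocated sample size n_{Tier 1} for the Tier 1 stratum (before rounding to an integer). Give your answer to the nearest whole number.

Neyman allocation: nₕ = n·NₕSₕ / Σⱼ NⱼSⱼ.
Σ NⱼSⱼ = 13187·4.23 + 16549·12.2 = 257678.81.
n_{Tier 1} = 1819·16549·12.2 / 257678.81 = 1425.

1425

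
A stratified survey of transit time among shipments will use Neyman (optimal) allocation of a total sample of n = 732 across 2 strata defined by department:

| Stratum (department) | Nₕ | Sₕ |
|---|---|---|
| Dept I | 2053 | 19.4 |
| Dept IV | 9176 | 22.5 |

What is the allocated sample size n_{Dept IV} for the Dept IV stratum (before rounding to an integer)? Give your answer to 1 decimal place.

613.6

Neyman allocation: nₕ = n·NₕSₕ / Σⱼ NⱼSⱼ.
Σ NⱼSⱼ = 2053·19.4 + 9176·22.5 = 246288.2.
n_{Dept IV} = 732·9176·22.5 / 246288.2 = 613.6.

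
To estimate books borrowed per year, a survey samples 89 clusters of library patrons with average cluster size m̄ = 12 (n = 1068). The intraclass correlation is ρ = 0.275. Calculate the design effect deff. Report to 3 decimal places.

4.025

deff = 1 + (12 − 1)·0.275 = 1 + 3.025 = 4.025.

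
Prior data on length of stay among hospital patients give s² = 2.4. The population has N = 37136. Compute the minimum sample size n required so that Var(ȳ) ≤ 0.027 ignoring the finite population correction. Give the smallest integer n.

Without fpc, n₀ = s²/D = 2.4/0.027 = 88.8889.
Rounding up, n = 89.

89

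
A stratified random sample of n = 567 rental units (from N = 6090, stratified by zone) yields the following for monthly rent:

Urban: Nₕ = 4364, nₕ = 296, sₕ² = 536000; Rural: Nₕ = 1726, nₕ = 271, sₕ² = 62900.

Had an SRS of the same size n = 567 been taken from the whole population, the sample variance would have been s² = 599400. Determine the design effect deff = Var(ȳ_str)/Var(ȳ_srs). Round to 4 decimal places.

0.9205

Var(ȳ_str) = Σ Wₕ²(1−fₕ)sₕ²/nₕ with Wₕ = Nₕ/6090:
  Urban: (4364/6090)²·(1−296/4364)·536000/296 = 866.77061
  Rural: (1726/6090)²·(1−271/1726)·62900/271 = 15.716309
  → Var(ȳ_str) = 882.48692.
Var(ȳ_srs) = (1 − 567/6090)·599400/567 = 958.71921.
deff = 882.48692 / 958.71921 = 0.9205.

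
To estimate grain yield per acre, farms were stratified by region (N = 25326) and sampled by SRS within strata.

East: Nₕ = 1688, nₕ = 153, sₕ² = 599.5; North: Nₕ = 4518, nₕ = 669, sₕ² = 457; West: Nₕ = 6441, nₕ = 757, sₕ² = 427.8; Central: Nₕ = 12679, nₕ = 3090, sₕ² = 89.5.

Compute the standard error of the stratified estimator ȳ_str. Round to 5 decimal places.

0.26851

Var(ȳ_str) = Σₕ Wₕ²(1 − fₕ)sₕ²/nₕ with Wₕ = Nₕ/N, N = 25326.
East: Wₕ = 0.06665087; term = 0.06665087²·(1 − 0.09063981)·599.5/153 = 0.015828705.
North: Wₕ = 0.17839375; term = 0.17839375²·(1 − 0.14807437)·457/669 = 0.018520428.
West: Wₕ = 0.25432362; term = 0.25432362²·(1 − 0.11752833)·427.8/757 = 0.032256635.
Central: Wₕ = 0.50063176; term = 0.50063176²·(1 − 0.24371007)·89.5/3090 = 0.005490219.
Sum = 0.072095987.
SE = √(0.072095987) = 0.26851.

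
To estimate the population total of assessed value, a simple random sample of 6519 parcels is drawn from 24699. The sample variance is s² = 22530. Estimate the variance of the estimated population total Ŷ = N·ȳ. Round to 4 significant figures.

1.552 × 10^9

Var(Ŷ) = N²·Var(ȳ) = N²·(1 − n/N)·s²/n.
f = 6519/24699 = 0.26393781; Var(ȳ) = 0.73606219·22530/6519 = 2.5438689.
Var(Ŷ) = 24699² · 2.5438689 = 1.5518633 × 10^9.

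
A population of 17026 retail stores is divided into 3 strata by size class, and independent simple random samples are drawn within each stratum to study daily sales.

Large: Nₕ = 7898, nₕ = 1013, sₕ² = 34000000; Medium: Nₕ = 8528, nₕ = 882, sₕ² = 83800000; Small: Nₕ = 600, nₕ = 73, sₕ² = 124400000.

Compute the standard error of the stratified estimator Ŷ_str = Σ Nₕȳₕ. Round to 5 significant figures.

2.9256 × 10^6

Var(Ŷ_str) = Σₕ Nₕ²(1 − fₕ)sₕ²/nₕ.
Large: 7898²·(1 − 1013/7898)·34000000/1013 = 1.8251163 × 10^12.
Medium: 8528²·(1 − 882/8528)·83800000/882 = 6.1952226 × 10^12.
Small: 600²·(1 − 73/600)·124400000/73 = 5.3883945 × 10^11.
Sum = 8.5591784 × 10^12.
SE = √(8.5591784 × 10^12) = 2.9256 × 10^6.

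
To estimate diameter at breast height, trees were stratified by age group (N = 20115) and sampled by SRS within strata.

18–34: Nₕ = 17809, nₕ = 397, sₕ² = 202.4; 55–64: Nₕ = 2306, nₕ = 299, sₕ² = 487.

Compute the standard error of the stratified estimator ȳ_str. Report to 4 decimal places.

0.6398

Var(ȳ_str) = Σₕ Wₕ²(1 − fₕ)sₕ²/nₕ with Wₕ = Nₕ/N, N = 20115.
18–34: Wₕ = 0.88535918; term = 0.88535918²·(1 − 0.02229210)·202.4/397 = 0.39072223.
55–64: Wₕ = 0.11464082; term = 0.11464082²·(1 − 0.12966175)·487/299 = 0.018630494.
Sum = 0.40935272.
SE = √(0.40935272) = 0.6398.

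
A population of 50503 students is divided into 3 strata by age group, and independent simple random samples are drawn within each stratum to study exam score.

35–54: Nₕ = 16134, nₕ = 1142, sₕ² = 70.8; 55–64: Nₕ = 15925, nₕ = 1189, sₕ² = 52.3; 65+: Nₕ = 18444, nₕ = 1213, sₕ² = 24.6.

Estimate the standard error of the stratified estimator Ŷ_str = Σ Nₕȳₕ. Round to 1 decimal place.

Var(Ŷ_str) = Σₕ Nₕ²(1 − fₕ)sₕ²/nₕ.
35–54: 16134²·(1 − 1142/16134)·70.8/1142 = 1.499577 × 10^7.
55–64: 15925²·(1 − 1189/15925)·52.3/1189 = 1.0322357 × 10^7.
65+: 18444²·(1 − 1213/18444)·24.6/1213 = 6.445252 × 10^6.
Sum = 3.1763379 × 10^7.
SE = √(3.1763379 × 10^7) = 5635.9.

5635.9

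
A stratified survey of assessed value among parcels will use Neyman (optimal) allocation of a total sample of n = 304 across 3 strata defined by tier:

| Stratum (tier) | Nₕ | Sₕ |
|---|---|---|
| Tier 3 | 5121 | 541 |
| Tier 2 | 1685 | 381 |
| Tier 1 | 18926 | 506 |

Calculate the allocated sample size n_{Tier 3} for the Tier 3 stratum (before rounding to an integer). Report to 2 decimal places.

Neyman allocation: nₕ = n·NₕSₕ / Σⱼ NⱼSⱼ.
Σ NⱼSⱼ = 5121·541 + 1685·381 + 18926·506 = 1.2989002 × 10^7.
n_{Tier 3} = 304·5121·541 / (1.2989002 × 10^7) = 64.84.

64.84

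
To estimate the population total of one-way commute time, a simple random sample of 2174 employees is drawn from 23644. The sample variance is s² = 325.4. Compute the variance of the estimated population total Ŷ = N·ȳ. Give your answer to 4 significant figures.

Var(Ŷ) = N²·Var(ȳ) = N²·(1 − n/N)·s²/n.
f = 2174/23644 = 0.09194722; Var(ȳ) = 0.90805278·325.4/2174 = 0.13591554.
Var(Ŷ) = 23644² · 0.13591554 = 7.5982052 × 10^7.

7.598 × 10^7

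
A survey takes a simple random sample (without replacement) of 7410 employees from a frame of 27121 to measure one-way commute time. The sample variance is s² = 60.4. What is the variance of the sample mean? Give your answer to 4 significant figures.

0.005924

Under SRS without replacement, Var(ȳ) = (1 − f)·s²/n with f = n/N = 7410/27121 = 0.27322001.
Var(ȳ) = (1 − 0.27322001)·60.4/7410 = 0.72677999·0.0081511471 = 0.0059240906.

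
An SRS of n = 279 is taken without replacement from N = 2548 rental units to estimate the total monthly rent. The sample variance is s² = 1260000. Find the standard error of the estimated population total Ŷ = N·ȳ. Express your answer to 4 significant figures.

Var(Ŷ) = N²·Var(ȳ) = N²·(1 − n/N)·s²/n.
f = 279/2548 = 0.10949765; Var(ȳ) = 0.89050235·1260000/279 = 4021.6235.
Var(Ŷ) = 2548² · 4021.6235 = 2.6109602 × 10^10.
SE(Ŷ) = √(2.6109602 × 10^10) = 161600.

161600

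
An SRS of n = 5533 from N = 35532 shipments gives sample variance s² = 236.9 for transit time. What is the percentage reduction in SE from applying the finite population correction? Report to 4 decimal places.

8.1152

f = n/N = 5533/35532 = 0.15571879.
SE_no-fpc = √(s²/n) = 0.20691987; SE_fpc = √((1−f)s²/n) = 0.19012786.
Ratio = √(1−f) = 0.91884776. Reduction = 100·(1 − 0.91884776) = 8.1152%.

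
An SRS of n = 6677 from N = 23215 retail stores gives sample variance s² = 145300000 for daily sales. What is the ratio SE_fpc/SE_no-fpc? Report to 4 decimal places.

f = n/N = 6677/23215 = 0.28761577.
SE_no-fpc = √(s²/n) = 147.51702; SE_fpc = √((1−f)s²/n) = 124.50858.
Ratio = √(1−f) = 0.84402857.

0.8440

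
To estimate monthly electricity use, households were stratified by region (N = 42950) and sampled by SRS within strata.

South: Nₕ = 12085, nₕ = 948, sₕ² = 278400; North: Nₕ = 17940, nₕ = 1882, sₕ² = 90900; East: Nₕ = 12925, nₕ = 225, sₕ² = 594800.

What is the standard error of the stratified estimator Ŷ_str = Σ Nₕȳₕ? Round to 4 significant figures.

698100

Var(Ŷ_str) = Σₕ Nₕ²(1 − fₕ)sₕ²/nₕ.
South: 12085²·(1 − 948/12085)·278400/948 = 3.9525354 × 10^10.
North: 17940²·(1 − 1882/17940)·90900/1882 = 1.3914197 × 10^10.
East: 12925²·(1 − 225/12925)·594800/225 = 4.3393304 × 10^11.
Sum = 4.8737259 × 10^11.
SE = √(4.8737259 × 10^11) = 698100.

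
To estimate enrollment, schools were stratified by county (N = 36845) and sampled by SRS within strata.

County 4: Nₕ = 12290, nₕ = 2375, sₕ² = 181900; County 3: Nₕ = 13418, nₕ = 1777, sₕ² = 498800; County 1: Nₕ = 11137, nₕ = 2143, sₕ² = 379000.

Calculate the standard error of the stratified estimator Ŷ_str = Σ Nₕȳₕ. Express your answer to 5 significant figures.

Var(Ŷ_str) = Σₕ Nₕ²(1 − fₕ)sₕ²/nₕ.
County 4: 12290²·(1 − 2375/12290)·181900/2375 = 9.3328371 × 10^9.
County 3: 13418²·(1 − 1777/13418)·498800/1777 = 4.3844699 × 10^10.
County 1: 11137²·(1 − 2143/11137)·379000/2143 = 1.7714877 × 10^10.
Sum = 7.0892413 × 10^10.
SE = √(7.0892413 × 10^10) = 266260.

266260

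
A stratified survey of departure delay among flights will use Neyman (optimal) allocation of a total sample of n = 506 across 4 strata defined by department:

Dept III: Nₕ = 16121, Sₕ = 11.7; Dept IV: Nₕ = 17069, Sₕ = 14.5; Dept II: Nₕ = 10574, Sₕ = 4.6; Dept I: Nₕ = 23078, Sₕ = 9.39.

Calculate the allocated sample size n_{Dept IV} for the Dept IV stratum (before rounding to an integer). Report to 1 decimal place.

Neyman allocation: nₕ = n·NₕSₕ / Σⱼ NⱼSⱼ.
Σ NⱼSⱼ = 16121·11.7 + 17069·14.5 + 10574·4.6 + 23078·9.39 = 701459.02.
n_{Dept IV} = 506·17069·14.5 / 701459.02 = 178.5.

178.5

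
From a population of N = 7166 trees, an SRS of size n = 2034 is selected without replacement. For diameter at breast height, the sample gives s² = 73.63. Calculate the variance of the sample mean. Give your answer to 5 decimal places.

Under SRS without replacement, Var(ȳ) = (1 − f)·s²/n with f = n/N = 2034/7166 = 0.28384036.
Var(ȳ) = (1 − 0.28384036)·73.63/2034 = 0.71615964·0.036199607 = 0.025924697.

0.02592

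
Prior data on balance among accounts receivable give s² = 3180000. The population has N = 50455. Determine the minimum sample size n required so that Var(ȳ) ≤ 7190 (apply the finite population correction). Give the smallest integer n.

Without fpc, n₀ = s²/D = 3180000/7190 = 442.2809.
With fpc, (1 − n/N)·s²/n ≤ D requires n ≥ n₀/(1 + n₀/N) = 442.2809/(1 + 442.2809/50455) = 438.4376.
Rounding up, n = 439.

439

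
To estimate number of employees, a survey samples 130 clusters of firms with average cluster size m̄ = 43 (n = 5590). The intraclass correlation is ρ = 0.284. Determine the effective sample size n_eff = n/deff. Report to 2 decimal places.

deff = 1 + (43 − 1)·0.284 = 1 + 11.928 = 12.928.
n_eff = 5590 / 12.928 = 432.39.

432.39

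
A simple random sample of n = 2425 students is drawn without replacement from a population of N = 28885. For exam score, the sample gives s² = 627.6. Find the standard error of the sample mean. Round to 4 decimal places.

0.4869

Under SRS without replacement, Var(ȳ) = (1 − f)·s²/n with f = n/N = 2425/28885 = 0.08395361.
Var(ȳ) = (1 − 0.08395361)·627.6/2425 = 0.91604639·0.25880412 = 0.23707658.
SE(ȳ) = √(0.23707658) = 0.4869.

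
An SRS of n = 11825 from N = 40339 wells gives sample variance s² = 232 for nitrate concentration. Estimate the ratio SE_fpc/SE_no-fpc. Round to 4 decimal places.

0.8407

f = n/N = 11825/40339 = 0.29314063.
SE_no-fpc = √(s²/n) = 0.14006945; SE_fpc = √((1−f)s²/n) = 0.11776329.
Ratio = √(1−f) = 0.84074929.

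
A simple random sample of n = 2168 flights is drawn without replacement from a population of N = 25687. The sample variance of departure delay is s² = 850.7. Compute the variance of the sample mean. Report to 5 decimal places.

Under SRS without replacement, Var(ȳ) = (1 − f)·s²/n with f = n/N = 2168/25687 = 0.08440067.
Var(ȳ) = (1 − 0.08440067)·850.7/2168 = 0.91559933·0.3923893 = 0.35927138.

0.35927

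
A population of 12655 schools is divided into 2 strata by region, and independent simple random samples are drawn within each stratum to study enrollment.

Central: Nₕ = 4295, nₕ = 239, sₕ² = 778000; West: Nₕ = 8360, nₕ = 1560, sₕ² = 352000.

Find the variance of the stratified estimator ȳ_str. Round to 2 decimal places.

434.19

Var(ȳ_str) = Σₕ Wₕ²(1 − fₕ)sₕ²/nₕ with Wₕ = Nₕ/N, N = 12655.
Central: Wₕ = 0.33939154; term = 0.33939154²·(1 − 0.05564610)·778000/239 = 354.09395.
West: Wₕ = 0.66060846; term = 0.66060846²·(1 − 0.18660287)·352000/1560 = 80.095655.
Sum = 434.18961.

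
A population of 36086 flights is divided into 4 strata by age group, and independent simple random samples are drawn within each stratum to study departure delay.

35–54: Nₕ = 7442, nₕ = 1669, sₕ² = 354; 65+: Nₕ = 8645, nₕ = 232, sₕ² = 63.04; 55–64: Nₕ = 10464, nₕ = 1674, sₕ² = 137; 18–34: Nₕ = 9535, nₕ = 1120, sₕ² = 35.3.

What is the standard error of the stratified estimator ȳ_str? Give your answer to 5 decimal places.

0.17291

Var(ȳ_str) = Σₕ Wₕ²(1 − fₕ)sₕ²/nₕ with Wₕ = Nₕ/N, N = 36086.
35–54: Wₕ = 0.20622956; term = 0.20622956²·(1 − 0.22426767)·354/1669 = 0.006997786.
65+: Wₕ = 0.23956659; term = 0.23956659²·(1 − 0.02683632)·63.04/232 = 0.015176325.
55–64: Wₕ = 0.28997395; term = 0.28997395²·(1 − 0.15997706)·137/1674 = 0.0057806175.
18–34: Wₕ = 0.26422990; term = 0.26422990²·(1 − 0.11746198)·35.3/1120 = 0.0019420214.
Sum = 0.02989675.
SE = √(0.02989675) = 0.17291.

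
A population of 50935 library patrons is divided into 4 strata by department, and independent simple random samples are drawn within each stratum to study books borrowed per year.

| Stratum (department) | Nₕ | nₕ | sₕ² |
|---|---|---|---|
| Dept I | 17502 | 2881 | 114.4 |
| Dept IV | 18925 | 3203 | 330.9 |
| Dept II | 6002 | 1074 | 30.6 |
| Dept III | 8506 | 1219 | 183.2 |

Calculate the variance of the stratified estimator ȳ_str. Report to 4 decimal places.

Var(ȳ_str) = Σₕ Wₕ²(1 − fₕ)sₕ²/nₕ with Wₕ = Nₕ/N, N = 50935.
Dept I: Wₕ = 0.34361441; term = 0.34361441²·(1 − 0.16460976)·114.4/2881 = 0.0039166512.
Dept IV: Wₕ = 0.37155198; term = 0.37155198²·(1 − 0.16924703)·330.9/3203 = 0.011848159.
Dept II: Wₕ = 0.11783646; term = 0.11783646²·(1 − 0.17894035)·30.6/1074 = 3.2482632 × 10^-4.
Dept III: Wₕ = 0.16699715; term = 0.16699715²·(1 − 0.14331060)·183.2/1219 = 0.0035905691.
Sum = 0.019680206.

0.0197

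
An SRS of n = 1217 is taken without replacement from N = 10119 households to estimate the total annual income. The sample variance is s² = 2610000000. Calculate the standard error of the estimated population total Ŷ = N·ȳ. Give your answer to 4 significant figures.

Var(Ŷ) = N²·Var(ȳ) = N²·(1 − n/N)·s²/n.
f = 1217/10119 = 0.12026880; Var(ȳ) = 0.87973120·2610000000/1217 = 1.8866873 × 10^6.
Var(Ŷ) = 10119² · (1.8866873 × 10^6) = 1.9318576 × 10^14.
SE(Ŷ) = √(1.9318576 × 10^14) = 1.390 × 10^7.

1.390 × 10^7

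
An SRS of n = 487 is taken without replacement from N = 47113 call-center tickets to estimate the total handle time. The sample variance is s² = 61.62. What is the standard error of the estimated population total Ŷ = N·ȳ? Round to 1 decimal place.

16671.7

Var(Ŷ) = N²·Var(ȳ) = N²·(1 − n/N)·s²/n.
f = 487/47113 = 0.01033685; Var(ȳ) = 0.98966315·61.62/487 = 0.12522185.
Var(Ŷ) = 47113² · 0.12522185 = 2.7794677 × 10^8.
SE(Ŷ) = √(2.7794677 × 10^8) = 16671.7.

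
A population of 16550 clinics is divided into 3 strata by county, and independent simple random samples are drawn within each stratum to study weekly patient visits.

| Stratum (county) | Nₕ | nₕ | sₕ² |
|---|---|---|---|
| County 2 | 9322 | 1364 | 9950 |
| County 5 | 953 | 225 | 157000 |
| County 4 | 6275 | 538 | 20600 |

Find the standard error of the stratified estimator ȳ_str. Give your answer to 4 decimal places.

2.9624

Var(ȳ_str) = Σₕ Wₕ²(1 − fₕ)sₕ²/nₕ with Wₕ = Nₕ/N, N = 16550.
County 2: Wₕ = 0.56326284; term = 0.56326284²·(1 − 0.14632053)·9950/1364 = 1.9757216.
County 5: Wₕ = 0.05758308; term = 0.05758308²·(1 − 0.23609654)·157000/225 = 1.767443.
County 4: Wₕ = 0.37915408; term = 0.37915408²·(1 − 0.08573705)·20600/538 = 5.0325434.
Sum = 8.775708.
SE = √(8.775708) = 2.9624.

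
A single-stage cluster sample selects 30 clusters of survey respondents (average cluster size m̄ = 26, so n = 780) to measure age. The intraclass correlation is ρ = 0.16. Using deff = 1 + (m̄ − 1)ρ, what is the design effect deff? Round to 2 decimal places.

deff = 1 + (26 − 1)·0.16 = 1 + 4 = 5.

5.00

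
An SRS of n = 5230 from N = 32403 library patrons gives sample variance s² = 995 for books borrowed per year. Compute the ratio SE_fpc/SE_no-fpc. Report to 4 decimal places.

f = n/N = 5230/32403 = 0.16140481.
SE_no-fpc = √(s²/n) = 0.43617493; SE_fpc = √((1−f)s²/n) = 0.3994265.
Ratio = √(1−f) = 0.91574843.

0.9157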